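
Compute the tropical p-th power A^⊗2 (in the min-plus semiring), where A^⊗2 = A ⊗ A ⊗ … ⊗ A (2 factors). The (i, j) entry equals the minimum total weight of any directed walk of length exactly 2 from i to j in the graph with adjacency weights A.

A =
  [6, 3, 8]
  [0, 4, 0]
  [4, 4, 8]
A^⊗2 =
  [3, 7, 3]
  [4, 3, 4]
  [4, 7, 4]

Each entry (A^⊗2)_ij equals the minimum over all length-2 walks i = v_0 → v_1 → … → v_2 = j of Σ_t A[v_t][v_{t+1}]. For example, for (i, j) = (0, 2) we minimise over 3 possible intermediate vertex sequences; the minimum is 3, attained along the walk 0 → 1 → 2.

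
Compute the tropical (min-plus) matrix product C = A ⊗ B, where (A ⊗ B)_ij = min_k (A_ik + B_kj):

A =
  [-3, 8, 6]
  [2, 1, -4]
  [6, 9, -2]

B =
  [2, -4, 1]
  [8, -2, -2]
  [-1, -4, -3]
A ⊗ B =
  [-1, -7, -2]
  [-5, -8, -7]
  [-3, -6, -5]

Apply the min-plus product entry-by-entry:
  C[0][0] = min over k of (A[0][0] + B[0][0] = -3 + 2 = -1, A[0][1] + B[1][0] = 8 + 8 = 16, A[0][2] + B[2][0] = 6 + -1 = 5) = -1 (attained at k = 0)
  C[0][1] = min over k of (A[0][0] + B[0][1] = -3 + -4 = -7, A[0][1] + B[1][1] = 8 + -2 = 6, A[0][2] + B[2][1] = 6 + -4 = 2) = -7 (attained at k = 0)
  C[0][2] = min over k of (A[0][0] + B[0][2] = -3 + 1 = -2, A[0][1] + B[1][2] = 8 + -2 = 6, A[0][2] + B[2][2] = 6 + -3 = 3) = -2 (attained at k = 0)
  C[1][0] = min over k of (A[1][0] + B[0][0] = 2 + 2 = 4, A[1][1] + B[1][0] = 1 + 8 = 9, A[1][2] + B[2][0] = -4 + -1 = -5) = -5 (attained at k = 2)
  C[1][1] = min over k of (A[1][0] + B[0][1] = 2 + -4 = -2, A[1][1] + B[1][1] = 1 + -2 = -1, A[1][2] + B[2][1] = -4 + -4 = -8) = -8 (attained at k = 2)
  C[1][2] = min over k of (A[1][0] + B[0][2] = 2 + 1 = 3, A[1][1] + B[1][2] = 1 + -2 = -1, A[1][2] + B[2][2] = -4 + -3 = -7) = -7 (attained at k = 2)
  C[2][0] = min over k of (A[2][0] + B[0][0] = 6 + 2 = 8, A[2][1] + B[1][0] = 9 + 8 = 17, A[2][2] + B[2][0] = -2 + -1 = -3) = -3 (attained at k = 2)
  C[2][1] = min over k of (A[2][0] + B[0][1] = 6 + -4 = 2, A[2][1] + B[1][1] = 9 + -2 = 7, A[2][2] + B[2][1] = -2 + -4 = -6) = -6 (attained at k = 2)
  C[2][2] = min over k of (A[2][0] + B[0][2] = 6 + 1 = 7, A[2][1] + B[1][2] = 9 + -2 = 7, A[2][2] + B[2][2] = -2 + -3 = -5) = -5 (attained at k = 2)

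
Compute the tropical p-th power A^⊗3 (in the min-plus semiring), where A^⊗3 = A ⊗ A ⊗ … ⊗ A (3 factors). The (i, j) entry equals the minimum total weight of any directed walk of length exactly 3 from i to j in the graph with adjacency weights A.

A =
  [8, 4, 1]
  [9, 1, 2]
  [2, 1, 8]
A^⊗3 =
  [8, 3, 4]
  [5, 3, 4]
  [5, 3, 4]

Each entry (A^⊗3)_ij equals the minimum over all length-3 walks i = v_0 → v_1 → … → v_3 = j of Σ_t A[v_t][v_{t+1}]. For example, for (i, j) = (0, 2) we minimise over 9 possible intermediate vertex sequences; the minimum is 4, attained along the walk 0 → 2 → 0 → 2.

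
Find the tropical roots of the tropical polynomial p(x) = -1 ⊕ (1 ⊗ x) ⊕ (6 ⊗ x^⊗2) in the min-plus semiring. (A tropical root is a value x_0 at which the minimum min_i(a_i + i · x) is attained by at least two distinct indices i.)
Roots: {-5, -2}

Each tropical root is a break point of the lower envelope of the lines y = a_i + i · x (there are 3 lines, with slopes 0, 1, ..., 2). Only the lines that attain the minimum somewhere contribute to roots; other lines are dominated. Here the surviving (envelope) indices are i = 2, i = 1, i = 0.
Intersections between consecutive envelope lines give the roots: for adjacent envelope indices i < j the intersection is x = (a_i − a_j) / (j − i). Reading off the sorted break points: {-5, -2}.
Verification: at each break x_0, at least two indices attain the minimum of min_i(a_i + i · x_0).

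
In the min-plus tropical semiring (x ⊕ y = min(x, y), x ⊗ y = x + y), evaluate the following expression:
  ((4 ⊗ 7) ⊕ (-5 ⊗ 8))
((4 ⊗ 7) ⊕ (-5 ⊗ 8)) = 3

Expand innermost to outermost. Recall ⊕ takes the minimum of its arguments and ⊗ takes their sum. Working out the expression ((4 ⊗ 7) ⊕ (-5 ⊗ 8)) gives 3.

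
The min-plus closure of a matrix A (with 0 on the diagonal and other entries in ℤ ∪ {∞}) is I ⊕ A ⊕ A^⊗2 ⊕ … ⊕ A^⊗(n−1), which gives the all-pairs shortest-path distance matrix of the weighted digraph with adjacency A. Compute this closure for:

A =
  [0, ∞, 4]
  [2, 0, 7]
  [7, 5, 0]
Closure =
  [0, 9, 4]
  [2, 0, 6]
  [7, 5, 0]

This is the Floyd-Warshall all-pairs shortest-path computation. For each intermediate vertex k = 0, 1, …, 2, update dist[i][j] ← min(dist[i][j], dist[i][k] + dist[k][j]). The final matrix gives, for each (i, j), the minimum total weight of any directed path from i to j (possibly empty when i = j).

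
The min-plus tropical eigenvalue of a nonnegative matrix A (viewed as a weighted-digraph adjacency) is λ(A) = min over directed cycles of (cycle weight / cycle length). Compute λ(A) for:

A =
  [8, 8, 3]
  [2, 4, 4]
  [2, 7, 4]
λ(A) = 5/2

Enumerate directed cycles and compute their means (weight / length). Sample:
  cycle 0 → 0: weight = 8, length = 1, mean = 8/1 ≈ 8.000
  cycle 1 → 1: weight = 4, length = 1, mean = 4/1 ≈ 4.000
  cycle 2 → 2: weight = 4, length = 1, mean = 4/1 ≈ 4.000
  cycle 0 → 1 → 0: weight = 10, length = 2, mean = 10/2 ≈ 5.000
  cycle 0 → 2 → 0: weight = 5, length = 2, mean = 5/2 ≈ 2.500
  cycle 1 → 0 → 1: weight = 10, length = 2, mean = 10/2 ≈ 5.000
Minimum mean = 2.500, attained e.g. along the cycle 0 → 2 → 0 with weight 5 and length 2. So λ(A) = 5/2 = 5/2.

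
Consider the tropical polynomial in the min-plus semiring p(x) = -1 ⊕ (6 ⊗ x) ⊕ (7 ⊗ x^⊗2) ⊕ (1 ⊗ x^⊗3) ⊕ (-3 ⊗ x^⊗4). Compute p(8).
p(8) = -1

A tropical monomial a ⊗ x^⊗i evaluates to a + i · x. Evaluating each term at x = 8:
  Term 0 contributes -1 + 0 · 8 = -1
  Term 1 contributes 6 + 1 · 8 = 14
  Term 2 contributes 7 + 2 · 8 = 23
  Term 3 contributes 1 + 3 · 8 = 25
  Term 4 contributes -3 + 4 · 8 = 29
p(8) = ⊕ of these = min[-1, 14, 23, 25, 29] = -1.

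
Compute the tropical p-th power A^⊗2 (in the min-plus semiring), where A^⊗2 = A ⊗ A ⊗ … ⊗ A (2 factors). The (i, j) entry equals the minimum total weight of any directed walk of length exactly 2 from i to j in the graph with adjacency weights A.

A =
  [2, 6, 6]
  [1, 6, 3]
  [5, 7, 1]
A^⊗2 =
  [4, 8, 7]
  [3, 7, 4]
  [6, 8, 2]

Each entry (A^⊗2)_ij equals the minimum over all length-2 walks i = v_0 → v_1 → … → v_2 = j of Σ_t A[v_t][v_{t+1}]. For example, for (i, j) = (0, 2) we minimise over 3 possible intermediate vertex sequences; the minimum is 7, attained along the walk 0 → 2 → 2.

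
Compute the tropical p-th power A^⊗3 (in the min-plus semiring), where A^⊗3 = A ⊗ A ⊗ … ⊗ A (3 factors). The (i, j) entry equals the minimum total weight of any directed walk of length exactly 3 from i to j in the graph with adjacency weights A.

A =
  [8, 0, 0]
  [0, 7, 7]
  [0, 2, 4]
A^⊗3 =
  [2, 0, 0]
  [0, 2, 4]
  [0, 2, 2]

Each entry (A^⊗3)_ij equals the minimum over all length-3 walks i = v_0 → v_1 → … → v_3 = j of Σ_t A[v_t][v_{t+1}]. For example, for (i, j) = (0, 2) we minimise over 9 possible intermediate vertex sequences; the minimum is 0, attained along the walk 0 → 1 → 0 → 2.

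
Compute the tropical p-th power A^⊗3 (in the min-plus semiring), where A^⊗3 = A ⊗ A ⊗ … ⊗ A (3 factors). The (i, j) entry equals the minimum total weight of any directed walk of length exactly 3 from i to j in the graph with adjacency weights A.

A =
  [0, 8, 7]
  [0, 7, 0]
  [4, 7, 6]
A^⊗3 =
  [0, 8, 7]
  [0, 8, 7]
  [4, 12, 11]

Each entry (A^⊗3)_ij equals the minimum over all length-3 walks i = v_0 → v_1 → … → v_3 = j of Σ_t A[v_t][v_{t+1}]. For example, for (i, j) = (0, 2) we minimise over 9 possible intermediate vertex sequences; the minimum is 7, attained along the walk 0 → 0 → 0 → 2.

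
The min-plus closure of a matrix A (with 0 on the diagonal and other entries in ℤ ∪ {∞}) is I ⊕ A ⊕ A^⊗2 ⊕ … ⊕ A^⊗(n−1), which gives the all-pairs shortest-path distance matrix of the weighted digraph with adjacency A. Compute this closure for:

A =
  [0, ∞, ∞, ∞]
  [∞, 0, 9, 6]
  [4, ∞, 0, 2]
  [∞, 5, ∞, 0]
Closure =
  [0, ∞, ∞, ∞]
  [13, 0, 9, 6]
  [4, 7, 0, 2]
  [18, 5, 14, 0]

This is the Floyd-Warshall all-pairs shortest-path computation. For each intermediate vertex k = 0, 1, …, 3, update dist[i][j] ← min(dist[i][j], dist[i][k] + dist[k][j]). The final matrix gives, for each (i, j), the minimum total weight of any directed path from i to j (possibly empty when i = j).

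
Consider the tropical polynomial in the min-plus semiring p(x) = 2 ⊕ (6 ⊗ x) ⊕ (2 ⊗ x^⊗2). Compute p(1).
p(1) = 2

A tropical monomial a ⊗ x^⊗i evaluates to a + i · x. Evaluating each term at x = 1:
  Term 0 contributes 2 + 0 · 1 = 2
  Term 1 contributes 6 + 1 · 1 = 7
  Term 2 contributes 2 + 2 · 1 = 4
p(1) = ⊕ of these = min[2, 7, 4] = 2.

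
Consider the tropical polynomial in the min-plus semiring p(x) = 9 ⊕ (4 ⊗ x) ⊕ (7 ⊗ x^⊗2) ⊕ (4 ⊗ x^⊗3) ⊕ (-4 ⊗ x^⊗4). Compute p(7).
p(7) = 9

A tropical monomial a ⊗ x^⊗i evaluates to a + i · x. Evaluating each term at x = 7:
  Term 0 contributes 9 + 0 · 7 = 9
  Term 1 contributes 4 + 1 · 7 = 11
  Term 2 contributes 7 + 2 · 7 = 21
  Term 3 contributes 4 + 3 · 7 = 25
  Term 4 contributes -4 + 4 · 7 = 24
p(7) = ⊕ of these = min[9, 11, 21, 25, 24] = 9.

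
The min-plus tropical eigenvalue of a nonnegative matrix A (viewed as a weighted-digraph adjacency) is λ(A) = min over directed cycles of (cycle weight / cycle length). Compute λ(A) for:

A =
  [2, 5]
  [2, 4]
λ(A) = 2

Enumerate directed cycles and compute their means (weight / length). Sample:
  cycle 0 → 0: weight = 2, length = 1, mean = 2/1 ≈ 2.000
  cycle 1 → 1: weight = 4, length = 1, mean = 4/1 ≈ 4.000
  cycle 0 → 1 → 0: weight = 7, length = 2, mean = 7/2 ≈ 3.500
  cycle 1 → 0 → 1: weight = 7, length = 2, mean = 7/2 ≈ 3.500
Minimum mean = 2.000, attained e.g. along the cycle 0 → 0 with weight 2 and length 1. So λ(A) = 2/1 = 2.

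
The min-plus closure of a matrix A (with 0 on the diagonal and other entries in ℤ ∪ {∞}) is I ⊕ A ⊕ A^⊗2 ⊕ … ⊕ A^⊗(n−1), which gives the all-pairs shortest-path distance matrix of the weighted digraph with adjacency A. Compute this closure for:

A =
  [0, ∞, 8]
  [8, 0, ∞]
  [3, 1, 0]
Closure =
  [0, 9, 8]
  [8, 0, 16]
  [3, 1, 0]

This is the Floyd-Warshall all-pairs shortest-path computation. For each intermediate vertex k = 0, 1, …, 2, update dist[i][j] ← min(dist[i][j], dist[i][k] + dist[k][j]). The final matrix gives, for each (i, j), the minimum total weight of any directed path from i to j (possibly empty when i = j).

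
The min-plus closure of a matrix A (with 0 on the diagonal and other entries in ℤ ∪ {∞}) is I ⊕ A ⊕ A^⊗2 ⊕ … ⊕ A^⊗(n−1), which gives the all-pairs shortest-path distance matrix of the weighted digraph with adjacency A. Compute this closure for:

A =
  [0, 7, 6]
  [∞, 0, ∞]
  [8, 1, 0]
Closure =
  [0, 7, 6]
  [∞, 0, ∞]
  [8, 1, 0]

This is the Floyd-Warshall all-pairs shortest-path computation. For each intermediate vertex k = 0, 1, …, 2, update dist[i][j] ← min(dist[i][j], dist[i][k] + dist[k][j]). The final matrix gives, for each (i, j), the minimum total weight of any directed path from i to j (possibly empty when i = j).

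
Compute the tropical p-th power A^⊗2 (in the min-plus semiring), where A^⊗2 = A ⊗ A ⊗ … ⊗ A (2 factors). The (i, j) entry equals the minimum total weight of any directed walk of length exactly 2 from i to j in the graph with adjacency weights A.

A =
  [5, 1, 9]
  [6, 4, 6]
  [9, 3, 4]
A^⊗2 =
  [7, 5, 7]
  [10, 7, 10]
  [9, 7, 8]

Each entry (A^⊗2)_ij equals the minimum over all length-2 walks i = v_0 → v_1 → … → v_2 = j of Σ_t A[v_t][v_{t+1}]. For example, for (i, j) = (0, 2) we minimise over 3 possible intermediate vertex sequences; the minimum is 7, attained along the walk 0 → 1 → 2.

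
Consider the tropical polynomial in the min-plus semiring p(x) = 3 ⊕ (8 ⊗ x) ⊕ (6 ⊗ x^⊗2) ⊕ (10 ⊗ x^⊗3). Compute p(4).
p(4) = 3

A tropical monomial a ⊗ x^⊗i evaluates to a + i · x. Evaluating each term at x = 4:
  Term 0 contributes 3 + 0 · 4 = 3
  Term 1 contributes 8 + 1 · 4 = 12
  Term 2 contributes 6 + 2 · 4 = 14
  Term 3 contributes 10 + 3 · 4 = 22
p(4) = ⊕ of these = min[3, 12, 14, 22] = 3.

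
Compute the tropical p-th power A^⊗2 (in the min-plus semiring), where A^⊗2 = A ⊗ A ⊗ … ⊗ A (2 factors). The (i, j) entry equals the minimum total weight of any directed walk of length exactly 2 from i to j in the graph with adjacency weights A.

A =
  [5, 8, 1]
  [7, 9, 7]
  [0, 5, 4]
A^⊗2 =
  [1, 6, 5]
  [7, 12, 8]
  [4, 8, 1]

Each entry (A^⊗2)_ij equals the minimum over all length-2 walks i = v_0 → v_1 → … → v_2 = j of Σ_t A[v_t][v_{t+1}]. For example, for (i, j) = (0, 2) we minimise over 3 possible intermediate vertex sequences; the minimum is 5, attained along the walk 0 → 2 → 2.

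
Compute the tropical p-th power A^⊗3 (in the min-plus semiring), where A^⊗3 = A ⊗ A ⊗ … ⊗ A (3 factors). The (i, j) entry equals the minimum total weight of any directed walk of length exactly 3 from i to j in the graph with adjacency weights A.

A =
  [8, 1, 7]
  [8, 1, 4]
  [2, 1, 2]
A^⊗3 =
  [7, 3, 6]
  [7, 3, 6]
  [6, 3, 6]

Each entry (A^⊗3)_ij equals the minimum over all length-3 walks i = v_0 → v_1 → … → v_3 = j of Σ_t A[v_t][v_{t+1}]. For example, for (i, j) = (0, 2) we minimise over 9 possible intermediate vertex sequences; the minimum is 6, attained along the walk 0 → 1 → 1 → 2.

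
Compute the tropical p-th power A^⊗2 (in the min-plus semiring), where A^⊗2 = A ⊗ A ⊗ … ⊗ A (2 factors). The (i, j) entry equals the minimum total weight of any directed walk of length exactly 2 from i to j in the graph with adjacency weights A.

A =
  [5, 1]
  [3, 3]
A^⊗2 =
  [4, 4]
  [6, 4]

Each entry (A^⊗2)_ij equals the minimum over all length-2 walks i = v_0 → v_1 → … → v_2 = j of Σ_t A[v_t][v_{t+1}]. For example, for (i, j) = (0, 1) we minimise over 2 possible intermediate vertex sequences; the minimum is 4, attained along the walk 0 → 1 → 1.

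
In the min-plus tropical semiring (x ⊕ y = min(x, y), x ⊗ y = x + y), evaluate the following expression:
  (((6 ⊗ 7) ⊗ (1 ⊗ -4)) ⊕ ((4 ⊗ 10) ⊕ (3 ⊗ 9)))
(((6 ⊗ 7) ⊗ (1 ⊗ -4)) ⊕ ((4 ⊗ 10) ⊕ (3 ⊗ 9))) = 10

Expand innermost to outermost. Recall ⊕ takes the minimum of its arguments and ⊗ takes their sum. Working out the expression (((6 ⊗ 7) ⊗ (1 ⊗ -4)) ⊕ ((4 ⊗ 10) ⊕ (3 ⊗ 9))) gives 10.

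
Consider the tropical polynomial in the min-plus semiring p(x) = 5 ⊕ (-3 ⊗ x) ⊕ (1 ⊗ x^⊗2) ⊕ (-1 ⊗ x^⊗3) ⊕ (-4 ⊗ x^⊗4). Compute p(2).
p(2) = -1

A tropical monomial a ⊗ x^⊗i evaluates to a + i · x. Evaluating each term at x = 2:
  Term 0 contributes 5 + 0 · 2 = 5
  Term 1 contributes -3 + 1 · 2 = -1
  Term 2 contributes 1 + 2 · 2 = 5
  Term 3 contributes -1 + 3 · 2 = 5
  Term 4 contributes -4 + 4 · 2 = 4
p(2) = ⊕ of these = min[5, -1, 5, 5, 4] = -1.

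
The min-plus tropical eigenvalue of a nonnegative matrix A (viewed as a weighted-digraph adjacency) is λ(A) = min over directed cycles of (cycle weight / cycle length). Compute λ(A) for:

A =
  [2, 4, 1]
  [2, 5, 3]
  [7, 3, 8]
λ(A) = 2

Enumerate directed cycles and compute their means (weight / length). Sample:
  cycle 0 → 0: weight = 2, length = 1, mean = 2/1 ≈ 2.000
  cycle 1 → 1: weight = 5, length = 1, mean = 5/1 ≈ 5.000
  cycle 2 → 2: weight = 8, length = 1, mean = 8/1 ≈ 8.000
  cycle 0 → 1 → 0: weight = 6, length = 2, mean = 6/2 ≈ 3.000
  cycle 0 → 2 → 0: weight = 8, length = 2, mean = 8/2 ≈ 4.000
  cycle 1 → 0 → 1: weight = 6, length = 2, mean = 6/2 ≈ 3.000
Minimum mean = 2.000, attained e.g. along the cycle 0 → 0 with weight 2 and length 1. So λ(A) = 2/1 = 2.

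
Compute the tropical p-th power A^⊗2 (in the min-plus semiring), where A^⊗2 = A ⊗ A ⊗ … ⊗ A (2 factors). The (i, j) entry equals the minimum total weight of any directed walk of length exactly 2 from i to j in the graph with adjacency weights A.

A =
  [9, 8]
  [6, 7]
A^⊗2 =
  [14, 15]
  [13, 14]

Each entry (A^⊗2)_ij equals the minimum over all length-2 walks i = v_0 → v_1 → … → v_2 = j of Σ_t A[v_t][v_{t+1}]. For example, for (i, j) = (0, 1) we minimise over 2 possible intermediate vertex sequences; the minimum is 15, attained along the walk 0 → 1 → 1.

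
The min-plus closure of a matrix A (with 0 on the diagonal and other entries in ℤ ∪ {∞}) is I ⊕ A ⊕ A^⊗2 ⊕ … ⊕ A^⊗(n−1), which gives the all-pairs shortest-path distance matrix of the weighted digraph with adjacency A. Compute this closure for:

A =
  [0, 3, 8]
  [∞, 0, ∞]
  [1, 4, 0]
Closure =
  [0, 3, 8]
  [∞, 0, ∞]
  [1, 4, 0]

This is the Floyd-Warshall all-pairs shortest-path computation. For each intermediate vertex k = 0, 1, …, 2, update dist[i][j] ← min(dist[i][j], dist[i][k] + dist[k][j]). The final matrix gives, for each (i, j), the minimum total weight of any directed path from i to j (possibly empty when i = j).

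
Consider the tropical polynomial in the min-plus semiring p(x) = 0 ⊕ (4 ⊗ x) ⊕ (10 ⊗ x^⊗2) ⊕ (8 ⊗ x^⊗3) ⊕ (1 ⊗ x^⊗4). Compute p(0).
p(0) = 0

A tropical monomial a ⊗ x^⊗i evaluates to a + i · x. Evaluating each term at x = 0:
  Term 0 contributes 0 + 0 · 0 = 0
  Term 1 contributes 4 + 1 · 0 = 4
  Term 2 contributes 10 + 2 · 0 = 10
  Term 3 contributes 8 + 3 · 0 = 8
  Term 4 contributes 1 + 4 · 0 = 1
p(0) = ⊕ of these = min[0, 4, 10, 8, 1] = 0.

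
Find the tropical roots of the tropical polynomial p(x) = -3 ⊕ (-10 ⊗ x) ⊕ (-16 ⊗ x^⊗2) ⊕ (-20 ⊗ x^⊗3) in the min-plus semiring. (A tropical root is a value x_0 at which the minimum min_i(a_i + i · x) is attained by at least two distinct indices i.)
Roots: {4, 6, 7}

Each tropical root is a break point of the lower envelope of the lines y = a_i + i · x (there are 4 lines, with slopes 0, 1, ..., 3). Only the lines that attain the minimum somewhere contribute to roots; other lines are dominated. Here the surviving (envelope) indices are i = 3, i = 2, i = 1, i = 0.
Intersections between consecutive envelope lines give the roots: for adjacent envelope indices i < j the intersection is x = (a_i − a_j) / (j − i). Reading off the sorted break points: {4, 6, 7}.
Verification: at each break x_0, at least two indices attain the minimum of min_i(a_i + i · x_0).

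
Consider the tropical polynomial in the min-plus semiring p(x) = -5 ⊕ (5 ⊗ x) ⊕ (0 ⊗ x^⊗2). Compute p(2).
p(2) = -5

A tropical monomial a ⊗ x^⊗i evaluates to a + i · x. Evaluating each term at x = 2:
  Term 0 contributes -5 + 0 · 2 = -5
  Term 1 contributes 5 + 1 · 2 = 7
  Term 2 contributes 0 + 2 · 2 = 4
p(2) = ⊕ of these = min[-5, 7, 4] = -5.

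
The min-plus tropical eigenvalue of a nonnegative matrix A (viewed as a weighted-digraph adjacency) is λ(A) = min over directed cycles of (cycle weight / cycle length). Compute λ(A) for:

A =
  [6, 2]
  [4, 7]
λ(A) = 3

Enumerate directed cycles and compute their means (weight / length). Sample:
  cycle 0 → 0: weight = 6, length = 1, mean = 6/1 ≈ 6.000
  cycle 1 → 1: weight = 7, length = 1, mean = 7/1 ≈ 7.000
  cycle 0 → 1 → 0: weight = 6, length = 2, mean = 6/2 ≈ 3.000
  cycle 1 → 0 → 1: weight = 6, length = 2, mean = 6/2 ≈ 3.000
Minimum mean = 3.000, attained e.g. along the cycle 0 → 1 → 0 with weight 6 and length 2. So λ(A) = 6/2 = 3.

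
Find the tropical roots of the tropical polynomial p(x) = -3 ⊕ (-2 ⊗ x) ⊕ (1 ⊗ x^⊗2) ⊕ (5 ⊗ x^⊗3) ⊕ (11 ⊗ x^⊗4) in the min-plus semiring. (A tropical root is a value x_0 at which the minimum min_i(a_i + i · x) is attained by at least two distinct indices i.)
Roots: {-6, -4, -3, -1}

Each tropical root is a break point of the lower envelope of the lines y = a_i + i · x (there are 5 lines, with slopes 0, 1, ..., 4). Only the lines that attain the minimum somewhere contribute to roots; other lines are dominated. Here the surviving (envelope) indices are i = 4, i = 3, i = 2, i = 1, i = 0.
Intersections between consecutive envelope lines give the roots: for adjacent envelope indices i < j the intersection is x = (a_i − a_j) / (j − i). Reading off the sorted break points: {-6, -4, -3, -1}.
Verification: at each break x_0, at least two indices attain the minimum of min_i(a_i + i · x_0).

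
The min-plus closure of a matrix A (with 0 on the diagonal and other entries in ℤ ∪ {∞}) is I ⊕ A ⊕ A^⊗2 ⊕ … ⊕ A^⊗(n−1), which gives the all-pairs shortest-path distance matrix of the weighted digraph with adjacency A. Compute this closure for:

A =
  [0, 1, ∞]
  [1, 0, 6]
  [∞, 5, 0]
Closure =
  [0, 1, 7]
  [1, 0, 6]
  [6, 5, 0]

This is the Floyd-Warshall all-pairs shortest-path computation. For each intermediate vertex k = 0, 1, …, 2, update dist[i][j] ← min(dist[i][j], dist[i][k] + dist[k][j]). The final matrix gives, for each (i, j), the minimum total weight of any directed path from i to j (possibly empty when i = j).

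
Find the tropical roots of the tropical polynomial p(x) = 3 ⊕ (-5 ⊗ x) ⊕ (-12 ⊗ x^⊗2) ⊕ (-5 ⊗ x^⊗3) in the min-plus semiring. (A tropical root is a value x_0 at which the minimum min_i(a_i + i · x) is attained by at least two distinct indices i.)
Roots: {-7, 7, 8}

Each tropical root is a break point of the lower envelope of the lines y = a_i + i · x (there are 4 lines, with slopes 0, 1, ..., 3). Only the lines that attain the minimum somewhere contribute to roots; other lines are dominated. Here the surviving (envelope) indices are i = 3, i = 2, i = 1, i = 0.
Intersections between consecutive envelope lines give the roots: for adjacent envelope indices i < j the intersection is x = (a_i − a_j) / (j − i). Reading off the sorted break points: {-7, 7, 8}.
Verification: at each break x_0, at least two indices attain the minimum of min_i(a_i + i · x_0).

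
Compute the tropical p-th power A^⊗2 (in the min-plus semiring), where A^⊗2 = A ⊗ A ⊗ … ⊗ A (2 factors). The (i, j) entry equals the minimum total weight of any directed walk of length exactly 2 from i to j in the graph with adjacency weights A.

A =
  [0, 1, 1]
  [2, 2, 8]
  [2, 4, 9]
A^⊗2 =
  [0, 1, 1]
  [2, 3, 3]
  [2, 3, 3]

Each entry (A^⊗2)_ij equals the minimum over all length-2 walks i = v_0 → v_1 → … → v_2 = j of Σ_t A[v_t][v_{t+1}]. For example, for (i, j) = (0, 2) we minimise over 3 possible intermediate vertex sequences; the minimum is 1, attained along the walk 0 → 0 → 2.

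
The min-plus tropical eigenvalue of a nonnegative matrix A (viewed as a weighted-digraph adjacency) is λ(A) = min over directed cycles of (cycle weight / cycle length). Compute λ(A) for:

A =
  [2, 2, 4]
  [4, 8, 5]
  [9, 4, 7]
λ(A) = 2

Enumerate directed cycles and compute their means (weight / length). Sample:
  cycle 0 → 0: weight = 2, length = 1, mean = 2/1 ≈ 2.000
  cycle 1 → 1: weight = 8, length = 1, mean = 8/1 ≈ 8.000
  cycle 2 → 2: weight = 7, length = 1, mean = 7/1 ≈ 7.000
  cycle 0 → 1 → 0: weight = 6, length = 2, mean = 6/2 ≈ 3.000
  cycle 0 → 2 → 0: weight = 13, length = 2, mean = 13/2 ≈ 6.500
  cycle 1 → 0 → 1: weight = 6, length = 2, mean = 6/2 ≈ 3.000
Minimum mean = 2.000, attained e.g. along the cycle 0 → 0 with weight 2 and length 1. So λ(A) = 2/1 = 2.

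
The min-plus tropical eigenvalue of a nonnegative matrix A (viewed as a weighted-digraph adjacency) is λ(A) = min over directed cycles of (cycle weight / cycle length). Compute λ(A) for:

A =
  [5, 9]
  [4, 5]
λ(A) = 5

Enumerate directed cycles and compute their means (weight / length). Sample:
  cycle 0 → 0: weight = 5, length = 1, mean = 5/1 ≈ 5.000
  cycle 1 → 1: weight = 5, length = 1, mean = 5/1 ≈ 5.000
  cycle 0 → 1 → 0: weight = 13, length = 2, mean = 13/2 ≈ 6.500
  cycle 1 → 0 → 1: weight = 13, length = 2, mean = 13/2 ≈ 6.500
Minimum mean = 5.000, attained e.g. along the cycle 0 → 0 with weight 5 and length 1. So λ(A) = 5/1 = 5.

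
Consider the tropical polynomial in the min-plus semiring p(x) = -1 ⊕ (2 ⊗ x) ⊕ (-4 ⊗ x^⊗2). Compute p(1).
p(1) = -2

A tropical monomial a ⊗ x^⊗i evaluates to a + i · x. Evaluating each term at x = 1:
  Term 0 contributes -1 + 0 · 1 = -1
  Term 1 contributes 2 + 1 · 1 = 3
  Term 2 contributes -4 + 2 · 1 = -2
p(1) = ⊕ of these = min[-1, 3, -2] = -2.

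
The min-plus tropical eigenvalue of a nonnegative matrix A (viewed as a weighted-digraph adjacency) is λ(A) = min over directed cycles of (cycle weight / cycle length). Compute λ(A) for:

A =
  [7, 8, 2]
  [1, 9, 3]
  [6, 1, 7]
λ(A) = 4/3

Enumerate directed cycles and compute their means (weight / length). Sample:
  cycle 0 → 0: weight = 7, length = 1, mean = 7/1 ≈ 7.000
  cycle 1 → 1: weight = 9, length = 1, mean = 9/1 ≈ 9.000
  cycle 2 → 2: weight = 7, length = 1, mean = 7/1 ≈ 7.000
  cycle 0 → 1 → 0: weight = 9, length = 2, mean = 9/2 ≈ 4.500
  cycle 0 → 2 → 0: weight = 8, length = 2, mean = 8/2 ≈ 4.000
  cycle 1 → 0 → 1: weight = 9, length = 2, mean = 9/2 ≈ 4.500
Minimum mean = 1.333, attained e.g. along the cycle 0 → 2 → 1 → 0 with weight 4 and length 3. So λ(A) = 4/3 = 4/3.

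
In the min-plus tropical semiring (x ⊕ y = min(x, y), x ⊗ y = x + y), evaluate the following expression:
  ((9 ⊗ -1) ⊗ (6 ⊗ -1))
((9 ⊗ -1) ⊗ (6 ⊗ -1)) = 13

Expand innermost to outermost. Recall ⊕ takes the minimum of its arguments and ⊗ takes their sum. Working out the expression ((9 ⊗ -1) ⊗ (6 ⊗ -1)) gives 13.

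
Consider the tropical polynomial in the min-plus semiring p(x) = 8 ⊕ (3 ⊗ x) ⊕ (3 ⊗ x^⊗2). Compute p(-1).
p(-1) = 1

A tropical monomial a ⊗ x^⊗i evaluates to a + i · x. Evaluating each term at x = -1:
  Term 0 contributes 8 + 0 · -1 = 8
  Term 1 contributes 3 + 1 · -1 = 2
  Term 2 contributes 3 + 2 · -1 = 1
p(-1) = ⊕ of these = min[8, 2, 1] = 1.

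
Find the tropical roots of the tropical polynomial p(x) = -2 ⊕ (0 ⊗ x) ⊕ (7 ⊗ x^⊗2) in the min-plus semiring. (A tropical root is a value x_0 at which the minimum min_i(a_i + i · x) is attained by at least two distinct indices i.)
Roots: {-7, -2}

Each tropical root is a break point of the lower envelope of the lines y = a_i + i · x (there are 3 lines, with slopes 0, 1, ..., 2). Only the lines that attain the minimum somewhere contribute to roots; other lines are dominated. Here the surviving (envelope) indices are i = 2, i = 1, i = 0.
Intersections between consecutive envelope lines give the roots: for adjacent envelope indices i < j the intersection is x = (a_i − a_j) / (j − i). Reading off the sorted break points: {-7, -2}.
Verification: at each break x_0, at least two indices attain the minimum of min_i(a_i + i · x_0).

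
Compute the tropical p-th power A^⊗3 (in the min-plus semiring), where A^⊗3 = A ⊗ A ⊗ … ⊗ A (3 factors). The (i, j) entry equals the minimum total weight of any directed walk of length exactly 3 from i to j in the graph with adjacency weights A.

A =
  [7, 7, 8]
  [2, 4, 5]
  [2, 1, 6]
A^⊗3 =
  [11, 13, 14]
  [8, 10, 11]
  [7, 7, 10]

Each entry (A^⊗3)_ij equals the minimum over all length-3 walks i = v_0 → v_1 → … → v_3 = j of Σ_t A[v_t][v_{t+1}]. For example, for (i, j) = (0, 2) we minimise over 9 possible intermediate vertex sequences; the minimum is 14, attained along the walk 0 → 2 → 1 → 2.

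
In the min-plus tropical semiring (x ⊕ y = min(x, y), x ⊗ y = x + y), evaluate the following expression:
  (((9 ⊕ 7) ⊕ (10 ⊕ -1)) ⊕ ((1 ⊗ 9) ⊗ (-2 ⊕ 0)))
(((9 ⊕ 7) ⊕ (10 ⊕ -1)) ⊕ ((1 ⊗ 9) ⊗ (-2 ⊕ 0))) = -1

Expand innermost to outermost. Recall ⊕ takes the minimum of its arguments and ⊗ takes their sum. Working out the expression (((9 ⊕ 7) ⊕ (10 ⊕ -1)) ⊕ ((1 ⊗ 9) ⊗ (-2 ⊕ 0))) gives -1.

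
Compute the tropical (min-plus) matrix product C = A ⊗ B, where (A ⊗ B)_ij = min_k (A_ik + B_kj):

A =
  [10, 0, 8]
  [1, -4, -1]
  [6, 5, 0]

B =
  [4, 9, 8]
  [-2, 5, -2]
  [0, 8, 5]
A ⊗ B =
  [-2, 5, -2]
  [-6, 1, -6]
  [0, 8, 3]

Apply the min-plus product entry-by-entry:
  C[0][0] = min over k of (A[0][0] + B[0][0] = 10 + 4 = 14, A[0][1] + B[1][0] = 0 + -2 = -2, A[0][2] + B[2][0] = 8 + 0 = 8) = -2 (attained at k = 1)
  C[0][1] = min over k of (A[0][0] + B[0][1] = 10 + 9 = 19, A[0][1] + B[1][1] = 0 + 5 = 5, A[0][2] + B[2][1] = 8 + 8 = 16) = 5 (attained at k = 1)
  C[0][2] = min over k of (A[0][0] + B[0][2] = 10 + 8 = 18, A[0][1] + B[1][2] = 0 + -2 = -2, A[0][2] + B[2][2] = 8 + 5 = 13) = -2 (attained at k = 1)
  C[1][0] = min over k of (A[1][0] + B[0][0] = 1 + 4 = 5, A[1][1] + B[1][0] = -4 + -2 = -6, A[1][2] + B[2][0] = -1 + 0 = -1) = -6 (attained at k = 1)
  C[1][1] = min over k of (A[1][0] + B[0][1] = 1 + 9 = 10, A[1][1] + B[1][1] = -4 + 5 = 1, A[1][2] + B[2][1] = -1 + 8 = 7) = 1 (attained at k = 1)
  C[1][2] = min over k of (A[1][0] + B[0][2] = 1 + 8 = 9, A[1][1] + B[1][2] = -4 + -2 = -6, A[1][2] + B[2][2] = -1 + 5 = 4) = -6 (attained at k = 1)
  C[2][0] = min over k of (A[2][0] + B[0][0] = 6 + 4 = 10, A[2][1] + B[1][0] = 5 + -2 = 3, A[2][2] + B[2][0] = 0 + 0 = 0) = 0 (attained at k = 2)
  C[2][1] = min over k of (A[2][0] + B[0][1] = 6 + 9 = 15, A[2][1] + B[1][1] = 5 + 5 = 10, A[2][2] + B[2][1] = 0 + 8 = 8) = 8 (attained at k = 2)
  C[2][2] = min over k of (A[2][0] + B[0][2] = 6 + 8 = 14, A[2][1] + B[1][2] = 5 + -2 = 3, A[2][2] + B[2][2] = 0 + 5 = 5) = 3 (attained at k = 1)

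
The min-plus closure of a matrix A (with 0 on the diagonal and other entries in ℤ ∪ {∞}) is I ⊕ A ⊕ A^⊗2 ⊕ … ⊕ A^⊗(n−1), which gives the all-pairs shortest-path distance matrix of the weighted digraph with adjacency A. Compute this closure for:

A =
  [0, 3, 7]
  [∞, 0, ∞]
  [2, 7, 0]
Closure =
  [0, 3, 7]
  [∞, 0, ∞]
  [2, 5, 0]

This is the Floyd-Warshall all-pairs shortest-path computation. For each intermediate vertex k = 0, 1, …, 2, update dist[i][j] ← min(dist[i][j], dist[i][k] + dist[k][j]). The final matrix gives, for each (i, j), the minimum total weight of any directed path from i to j (possibly empty when i = j).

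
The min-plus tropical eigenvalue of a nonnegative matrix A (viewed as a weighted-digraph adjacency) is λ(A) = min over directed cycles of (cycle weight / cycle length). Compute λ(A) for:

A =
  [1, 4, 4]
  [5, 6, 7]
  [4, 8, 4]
λ(A) = 1

Enumerate directed cycles and compute their means (weight / length). Sample:
  cycle 0 → 0: weight = 1, length = 1, mean = 1/1 ≈ 1.000
  cycle 1 → 1: weight = 6, length = 1, mean = 6/1 ≈ 6.000
  cycle 2 → 2: weight = 4, length = 1, mean = 4/1 ≈ 4.000
  cycle 0 → 1 → 0: weight = 9, length = 2, mean = 9/2 ≈ 4.500
  cycle 0 → 2 → 0: weight = 8, length = 2, mean = 8/2 ≈ 4.000
  cycle 1 → 0 → 1: weight = 9, length = 2, mean = 9/2 ≈ 4.500
Minimum mean = 1.000, attained e.g. along the cycle 0 → 0 with weight 1 and length 1. So λ(A) = 1/1 = 1.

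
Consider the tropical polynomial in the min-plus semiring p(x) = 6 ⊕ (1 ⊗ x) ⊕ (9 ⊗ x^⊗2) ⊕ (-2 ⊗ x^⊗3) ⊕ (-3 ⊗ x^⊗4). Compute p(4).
p(4) = 5

A tropical monomial a ⊗ x^⊗i evaluates to a + i · x. Evaluating each term at x = 4:
  Term 0 contributes 6 + 0 · 4 = 6
  Term 1 contributes 1 + 1 · 4 = 5
  Term 2 contributes 9 + 2 · 4 = 17
  Term 3 contributes -2 + 3 · 4 = 10
  Term 4 contributes -3 + 4 · 4 = 13
p(4) = ⊕ of these = min[6, 5, 17, 10, 13] = 5.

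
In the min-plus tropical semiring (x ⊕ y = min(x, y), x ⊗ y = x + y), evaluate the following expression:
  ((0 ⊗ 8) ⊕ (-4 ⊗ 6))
((0 ⊗ 8) ⊕ (-4 ⊗ 6)) = 2

Expand innermost to outermost. Recall ⊕ takes the minimum of its arguments and ⊗ takes their sum. Working out the expression ((0 ⊗ 8) ⊕ (-4 ⊗ 6)) gives 2.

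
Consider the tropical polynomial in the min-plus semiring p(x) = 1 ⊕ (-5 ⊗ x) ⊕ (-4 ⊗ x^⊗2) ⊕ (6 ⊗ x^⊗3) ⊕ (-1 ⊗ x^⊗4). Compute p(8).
p(8) = 1

A tropical monomial a ⊗ x^⊗i evaluates to a + i · x. Evaluating each term at x = 8:
  Term 0 contributes 1 + 0 · 8 = 1
  Term 1 contributes -5 + 1 · 8 = 3
  Term 2 contributes -4 + 2 · 8 = 12
  Term 3 contributes 6 + 3 · 8 = 30
  Term 4 contributes -1 + 4 · 8 = 31
p(8) = ⊕ of these = min[1, 3, 12, 30, 31] = 1.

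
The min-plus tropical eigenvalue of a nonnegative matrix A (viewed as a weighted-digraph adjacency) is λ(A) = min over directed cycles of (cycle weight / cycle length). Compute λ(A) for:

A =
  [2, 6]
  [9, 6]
λ(A) = 2

Enumerate directed cycles and compute their means (weight / length). Sample:
  cycle 0 → 0: weight = 2, length = 1, mean = 2/1 ≈ 2.000
  cycle 1 → 1: weight = 6, length = 1, mean = 6/1 ≈ 6.000
  cycle 0 → 1 → 0: weight = 15, length = 2, mean = 15/2 ≈ 7.500
  cycle 1 → 0 → 1: weight = 15, length = 2, mean = 15/2 ≈ 7.500
Minimum mean = 2.000, attained e.g. along the cycle 0 → 0 with weight 2 and length 1. So λ(A) = 2/1 = 2.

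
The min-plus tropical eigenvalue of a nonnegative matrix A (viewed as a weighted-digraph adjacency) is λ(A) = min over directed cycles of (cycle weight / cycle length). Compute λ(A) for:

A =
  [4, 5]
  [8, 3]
λ(A) = 3

Enumerate directed cycles and compute their means (weight / length). Sample:
  cycle 0 → 0: weight = 4, length = 1, mean = 4/1 ≈ 4.000
  cycle 1 → 1: weight = 3, length = 1, mean = 3/1 ≈ 3.000
  cycle 0 → 1 → 0: weight = 13, length = 2, mean = 13/2 ≈ 6.500
  cycle 1 → 0 → 1: weight = 13, length = 2, mean = 13/2 ≈ 6.500
Minimum mean = 3.000, attained e.g. along the cycle 1 → 1 with weight 3 and length 1. So λ(A) = 3/1 = 3.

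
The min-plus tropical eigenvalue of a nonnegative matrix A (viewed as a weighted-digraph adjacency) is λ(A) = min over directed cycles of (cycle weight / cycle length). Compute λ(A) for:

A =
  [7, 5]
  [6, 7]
λ(A) = 11/2

Enumerate directed cycles and compute their means (weight / length). Sample:
  cycle 0 → 0: weight = 7, length = 1, mean = 7/1 ≈ 7.000
  cycle 1 → 1: weight = 7, length = 1, mean = 7/1 ≈ 7.000
  cycle 0 → 1 → 0: weight = 11, length = 2, mean = 11/2 ≈ 5.500
  cycle 1 → 0 → 1: weight = 11, length = 2, mean = 11/2 ≈ 5.500
Minimum mean = 5.500, attained e.g. along the cycle 0 → 1 → 0 with weight 11 and length 2. So λ(A) = 11/2 = 11/2.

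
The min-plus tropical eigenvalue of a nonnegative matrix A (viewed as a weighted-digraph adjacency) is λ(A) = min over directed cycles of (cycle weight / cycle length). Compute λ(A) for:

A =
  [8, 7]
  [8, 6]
λ(A) = 6

Enumerate directed cycles and compute their means (weight / length). Sample:
  cycle 0 → 0: weight = 8, length = 1, mean = 8/1 ≈ 8.000
  cycle 1 → 1: weight = 6, length = 1, mean = 6/1 ≈ 6.000
  cycle 0 → 1 → 0: weight = 15, length = 2, mean = 15/2 ≈ 7.500
  cycle 1 → 0 → 1: weight = 15, length = 2, mean = 15/2 ≈ 7.500
Minimum mean = 6.000, attained e.g. along the cycle 1 → 1 with weight 6 and length 1. So λ(A) = 6/1 = 6.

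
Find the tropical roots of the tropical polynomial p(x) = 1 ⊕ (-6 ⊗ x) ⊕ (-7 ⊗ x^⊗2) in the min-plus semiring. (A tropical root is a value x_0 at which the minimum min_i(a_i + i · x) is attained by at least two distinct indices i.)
Roots: {1, 7}

Each tropical root is a break point of the lower envelope of the lines y = a_i + i · x (there are 3 lines, with slopes 0, 1, ..., 2). Only the lines that attain the minimum somewhere contribute to roots; other lines are dominated. Here the surviving (envelope) indices are i = 2, i = 1, i = 0.
Intersections between consecutive envelope lines give the roots: for adjacent envelope indices i < j the intersection is x = (a_i − a_j) / (j − i). Reading off the sorted break points: {1, 7}.
Verification: at each break x_0, at least two indices attain the minimum of min_i(a_i + i · x_0).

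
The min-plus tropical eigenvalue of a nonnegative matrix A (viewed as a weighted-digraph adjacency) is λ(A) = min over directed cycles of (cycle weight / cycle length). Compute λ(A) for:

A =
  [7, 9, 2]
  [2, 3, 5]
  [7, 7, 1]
λ(A) = 1

Enumerate directed cycles and compute their means (weight / length). Sample:
  cycle 0 → 0: weight = 7, length = 1, mean = 7/1 ≈ 7.000
  cycle 1 → 1: weight = 3, length = 1, mean = 3/1 ≈ 3.000
  cycle 2 → 2: weight = 1, length = 1, mean = 1/1 ≈ 1.000
  cycle 0 → 1 → 0: weight = 11, length = 2, mean = 11/2 ≈ 5.500
  cycle 0 → 2 → 0: weight = 9, length = 2, mean = 9/2 ≈ 4.500
  cycle 1 → 0 → 1: weight = 11, length = 2, mean = 11/2 ≈ 5.500
Minimum mean = 1.000, attained e.g. along the cycle 2 → 2 with weight 1 and length 1. So λ(A) = 1/1 = 1.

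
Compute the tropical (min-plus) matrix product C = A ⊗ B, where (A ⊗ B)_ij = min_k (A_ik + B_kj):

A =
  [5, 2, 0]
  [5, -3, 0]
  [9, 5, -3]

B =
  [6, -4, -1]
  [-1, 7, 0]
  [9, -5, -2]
A ⊗ B =
  [1, -5, -2]
  [-4, -5, -3]
  [4, -8, -5]

Apply the min-plus product entry-by-entry:
  C[0][0] = min over k of (A[0][0] + B[0][0] = 5 + 6 = 11, A[0][1] + B[1][0] = 2 + -1 = 1, A[0][2] + B[2][0] = 0 + 9 = 9) = 1 (attained at k = 1)
  C[0][1] = min over k of (A[0][0] + B[0][1] = 5 + -4 = 1, A[0][1] + B[1][1] = 2 + 7 = 9, A[0][2] + B[2][1] = 0 + -5 = -5) = -5 (attained at k = 2)
  C[0][2] = min over k of (A[0][0] + B[0][2] = 5 + -1 = 4, A[0][1] + B[1][2] = 2 + 0 = 2, A[0][2] + B[2][2] = 0 + -2 = -2) = -2 (attained at k = 2)
  C[1][0] = min over k of (A[1][0] + B[0][0] = 5 + 6 = 11, A[1][1] + B[1][0] = -3 + -1 = -4, A[1][2] + B[2][0] = 0 + 9 = 9) = -4 (attained at k = 1)
  C[1][1] = min over k of (A[1][0] + B[0][1] = 5 + -4 = 1, A[1][1] + B[1][1] = -3 + 7 = 4, A[1][2] + B[2][1] = 0 + -5 = -5) = -5 (attained at k = 2)
  C[1][2] = min over k of (A[1][0] + B[0][2] = 5 + -1 = 4, A[1][1] + B[1][2] = -3 + 0 = -3, A[1][2] + B[2][2] = 0 + -2 = -2) = -3 (attained at k = 1)
  C[2][0] = min over k of (A[2][0] + B[0][0] = 9 + 6 = 15, A[2][1] + B[1][0] = 5 + -1 = 4, A[2][2] + B[2][0] = -3 + 9 = 6) = 4 (attained at k = 1)
  C[2][1] = min over k of (A[2][0] + B[0][1] = 9 + -4 = 5, A[2][1] + B[1][1] = 5 + 7 = 12, A[2][2] + B[2][1] = -3 + -5 = -8) = -8 (attained at k = 2)
  C[2][2] = min over k of (A[2][0] + B[0][2] = 9 + -1 = 8, A[2][1] + B[1][2] = 5 + 0 = 5, A[2][2] + B[2][2] = -3 + -2 = -5) = -5 (attained at k = 2)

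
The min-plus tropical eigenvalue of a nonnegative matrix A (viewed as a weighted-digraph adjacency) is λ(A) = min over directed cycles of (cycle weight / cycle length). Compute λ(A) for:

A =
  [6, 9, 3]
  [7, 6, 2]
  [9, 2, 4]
λ(A) = 2

Enumerate directed cycles and compute their means (weight / length). Sample:
  cycle 0 → 0: weight = 6, length = 1, mean = 6/1 ≈ 6.000
  cycle 1 → 1: weight = 6, length = 1, mean = 6/1 ≈ 6.000
  cycle 2 → 2: weight = 4, length = 1, mean = 4/1 ≈ 4.000
  cycle 0 → 1 → 0: weight = 16, length = 2, mean = 16/2 ≈ 8.000
  cycle 0 → 2 → 0: weight = 12, length = 2, mean = 12/2 ≈ 6.000
  cycle 1 → 0 → 1: weight = 16, length = 2, mean = 16/2 ≈ 8.000
Minimum mean = 2.000, attained e.g. along the cycle 1 → 2 → 1 with weight 4 and length 2. So λ(A) = 4/2 = 2.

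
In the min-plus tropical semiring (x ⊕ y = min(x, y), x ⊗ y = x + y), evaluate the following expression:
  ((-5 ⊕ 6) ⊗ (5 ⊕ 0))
((-5 ⊕ 6) ⊗ (5 ⊕ 0)) = -5

Expand innermost to outermost. Recall ⊕ takes the minimum of its arguments and ⊗ takes their sum. Working out the expression ((-5 ⊕ 6) ⊗ (5 ⊕ 0)) gives -5.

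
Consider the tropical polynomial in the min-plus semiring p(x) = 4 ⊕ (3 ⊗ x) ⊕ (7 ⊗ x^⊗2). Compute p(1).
p(1) = 4

A tropical monomial a ⊗ x^⊗i evaluates to a + i · x. Evaluating each term at x = 1:
  Term 0 contributes 4 + 0 · 1 = 4
  Term 1 contributes 3 + 1 · 1 = 4
  Term 2 contributes 7 + 2 · 1 = 9
p(1) = ⊕ of these = min[4, 4, 9] = 4.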